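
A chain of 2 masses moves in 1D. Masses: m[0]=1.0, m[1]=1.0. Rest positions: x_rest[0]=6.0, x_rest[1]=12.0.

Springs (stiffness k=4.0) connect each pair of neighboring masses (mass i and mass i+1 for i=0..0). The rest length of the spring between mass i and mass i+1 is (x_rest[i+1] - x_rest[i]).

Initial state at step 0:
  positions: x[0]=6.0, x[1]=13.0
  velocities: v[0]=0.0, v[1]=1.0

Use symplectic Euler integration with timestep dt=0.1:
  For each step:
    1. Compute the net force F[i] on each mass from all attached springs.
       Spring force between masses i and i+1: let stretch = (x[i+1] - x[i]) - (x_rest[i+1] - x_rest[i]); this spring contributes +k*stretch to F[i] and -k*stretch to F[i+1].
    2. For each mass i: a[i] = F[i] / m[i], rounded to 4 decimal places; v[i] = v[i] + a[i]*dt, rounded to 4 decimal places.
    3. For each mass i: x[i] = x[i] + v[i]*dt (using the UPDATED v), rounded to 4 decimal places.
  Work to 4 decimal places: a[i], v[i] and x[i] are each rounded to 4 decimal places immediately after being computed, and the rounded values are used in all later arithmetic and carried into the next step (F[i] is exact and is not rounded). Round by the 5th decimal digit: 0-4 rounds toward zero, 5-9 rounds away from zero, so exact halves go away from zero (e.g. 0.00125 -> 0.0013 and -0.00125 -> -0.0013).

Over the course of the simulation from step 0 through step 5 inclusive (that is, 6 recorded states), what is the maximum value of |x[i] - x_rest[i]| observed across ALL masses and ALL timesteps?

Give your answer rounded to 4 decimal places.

Step 0: x=[6.0000 13.0000] v=[0.0000 1.0000]
Step 1: x=[6.0400 13.0600] v=[0.4000 0.6000]
Step 2: x=[6.1208 13.0792] v=[0.8080 0.1920]
Step 3: x=[6.2399 13.0601] v=[1.1914 -0.1914]
Step 4: x=[6.3919 13.0082] v=[1.5195 -0.5195]
Step 5: x=[6.5685 12.9316] v=[1.7660 -0.7660]
Max displacement = 1.0792

Answer: 1.0792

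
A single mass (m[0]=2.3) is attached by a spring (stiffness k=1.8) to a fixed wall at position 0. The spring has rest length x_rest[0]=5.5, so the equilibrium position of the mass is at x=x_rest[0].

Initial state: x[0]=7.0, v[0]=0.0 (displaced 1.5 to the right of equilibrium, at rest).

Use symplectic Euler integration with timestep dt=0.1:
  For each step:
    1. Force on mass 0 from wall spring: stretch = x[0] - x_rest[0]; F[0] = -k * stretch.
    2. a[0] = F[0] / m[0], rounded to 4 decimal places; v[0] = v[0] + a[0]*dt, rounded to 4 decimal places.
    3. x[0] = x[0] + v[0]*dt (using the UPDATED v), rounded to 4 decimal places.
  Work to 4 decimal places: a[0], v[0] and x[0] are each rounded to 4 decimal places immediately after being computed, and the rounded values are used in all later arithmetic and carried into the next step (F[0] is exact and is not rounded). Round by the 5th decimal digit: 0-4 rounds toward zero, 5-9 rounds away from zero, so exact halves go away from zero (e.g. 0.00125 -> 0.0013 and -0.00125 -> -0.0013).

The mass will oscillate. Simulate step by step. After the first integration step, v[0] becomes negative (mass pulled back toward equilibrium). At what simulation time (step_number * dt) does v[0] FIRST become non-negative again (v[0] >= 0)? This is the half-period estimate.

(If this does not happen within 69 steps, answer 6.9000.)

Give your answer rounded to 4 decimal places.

Answer: 3.6000

Derivation:
Step 0: x=[7.0000] v=[0.0000]
Step 1: x=[6.9883] v=[-0.1174]
Step 2: x=[6.9649] v=[-0.2339]
Step 3: x=[6.9301] v=[-0.3485]
Step 4: x=[6.8841] v=[-0.4604]
Step 5: x=[6.8272] v=[-0.5687]
Step 6: x=[6.7599] v=[-0.6726]
Step 7: x=[6.6828] v=[-0.7712]
Step 8: x=[6.5964] v=[-0.8638]
Step 9: x=[6.5014] v=[-0.9496]
Step 10: x=[6.3986] v=[-1.0280]
Step 11: x=[6.2888] v=[-1.0983]
Step 12: x=[6.1728] v=[-1.1600]
Step 13: x=[6.0515] v=[-1.2127]
Step 14: x=[5.9259] v=[-1.2559]
Step 15: x=[5.7970] v=[-1.2892]
Step 16: x=[5.6658] v=[-1.3124]
Step 17: x=[5.5333] v=[-1.3254]
Step 18: x=[5.4005] v=[-1.3280]
Step 19: x=[5.2685] v=[-1.3202]
Step 20: x=[5.1383] v=[-1.3021]
Step 21: x=[5.0109] v=[-1.2738]
Step 22: x=[4.8874] v=[-1.2355]
Step 23: x=[4.7686] v=[-1.1876]
Step 24: x=[4.6556] v=[-1.1304]
Step 25: x=[4.5492] v=[-1.0643]
Step 26: x=[4.4502] v=[-0.9899]
Step 27: x=[4.3594] v=[-0.9077]
Step 28: x=[4.2776] v=[-0.8184]
Step 29: x=[4.2053] v=[-0.7227]
Step 30: x=[4.1432] v=[-0.6214]
Step 31: x=[4.0917] v=[-0.5152]
Step 32: x=[4.0512] v=[-0.4050]
Step 33: x=[4.0220] v=[-0.2916]
Step 34: x=[4.0044] v=[-0.1759]
Step 35: x=[3.9985] v=[-0.0589]
Step 36: x=[4.0044] v=[0.0586]
First v>=0 after going negative at step 36, time=3.6000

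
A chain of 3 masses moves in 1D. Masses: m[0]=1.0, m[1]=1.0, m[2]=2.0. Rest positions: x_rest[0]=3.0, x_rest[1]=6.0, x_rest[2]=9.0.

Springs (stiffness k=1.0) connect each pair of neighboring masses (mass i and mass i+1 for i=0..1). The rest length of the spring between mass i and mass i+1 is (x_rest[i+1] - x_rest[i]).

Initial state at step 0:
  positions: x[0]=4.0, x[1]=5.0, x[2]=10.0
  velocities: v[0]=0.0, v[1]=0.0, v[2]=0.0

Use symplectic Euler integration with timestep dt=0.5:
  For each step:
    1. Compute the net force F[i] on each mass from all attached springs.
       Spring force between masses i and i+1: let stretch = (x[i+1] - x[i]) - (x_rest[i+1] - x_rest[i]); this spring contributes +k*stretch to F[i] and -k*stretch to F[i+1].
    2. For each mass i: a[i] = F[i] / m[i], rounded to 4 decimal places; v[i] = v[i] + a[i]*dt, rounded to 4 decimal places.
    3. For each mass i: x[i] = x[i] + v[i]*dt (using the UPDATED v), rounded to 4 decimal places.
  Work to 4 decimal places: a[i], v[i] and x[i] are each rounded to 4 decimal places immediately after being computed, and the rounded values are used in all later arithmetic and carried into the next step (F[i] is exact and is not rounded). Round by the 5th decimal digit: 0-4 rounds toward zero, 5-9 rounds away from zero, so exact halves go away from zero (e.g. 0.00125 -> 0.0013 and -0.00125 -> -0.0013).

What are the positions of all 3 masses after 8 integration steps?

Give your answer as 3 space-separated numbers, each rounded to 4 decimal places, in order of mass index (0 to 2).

Step 0: x=[4.0000 5.0000 10.0000] v=[0.0000 0.0000 0.0000]
Step 1: x=[3.5000 6.0000 9.7500] v=[-1.0000 2.0000 -0.5000]
Step 2: x=[2.8750 7.3125 9.4063] v=[-1.2500 2.6250 -0.6875]
Step 3: x=[2.6094 8.0391 9.1758] v=[-0.5313 1.4532 -0.4610]
Step 4: x=[2.9512 7.6925 9.1783] v=[0.6836 -0.6933 0.0049]
Step 5: x=[3.7284 6.5320 9.3701] v=[1.5543 -2.3211 0.3835]
Step 6: x=[4.4565 5.3801 9.5821] v=[1.4561 -2.3039 0.4240]
Step 7: x=[4.6655 5.0478 9.6439] v=[0.4179 -0.6647 0.1235]
Step 8: x=[4.2200 5.7689 9.5061] v=[-0.8910 1.4422 -0.2756]

Answer: 4.2200 5.7689 9.5061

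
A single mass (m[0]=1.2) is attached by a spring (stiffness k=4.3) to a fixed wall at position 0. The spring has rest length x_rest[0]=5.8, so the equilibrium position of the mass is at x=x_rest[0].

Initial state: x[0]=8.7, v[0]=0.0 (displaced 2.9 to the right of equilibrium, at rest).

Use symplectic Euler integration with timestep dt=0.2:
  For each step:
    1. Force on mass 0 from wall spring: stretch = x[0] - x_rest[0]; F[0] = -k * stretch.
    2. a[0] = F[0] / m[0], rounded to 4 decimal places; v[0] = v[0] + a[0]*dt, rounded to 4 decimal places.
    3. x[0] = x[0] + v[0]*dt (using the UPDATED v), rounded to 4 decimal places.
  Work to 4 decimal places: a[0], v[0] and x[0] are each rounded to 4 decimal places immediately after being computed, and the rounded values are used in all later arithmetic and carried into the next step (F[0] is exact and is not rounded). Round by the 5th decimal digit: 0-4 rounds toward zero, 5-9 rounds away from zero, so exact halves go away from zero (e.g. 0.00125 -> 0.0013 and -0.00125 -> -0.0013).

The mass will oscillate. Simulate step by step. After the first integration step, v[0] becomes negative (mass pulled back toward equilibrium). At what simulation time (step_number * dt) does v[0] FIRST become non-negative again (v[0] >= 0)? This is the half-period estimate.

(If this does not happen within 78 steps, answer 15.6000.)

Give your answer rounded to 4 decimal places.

Answer: 1.8000

Derivation:
Step 0: x=[8.7000] v=[0.0000]
Step 1: x=[8.2843] v=[-2.0783]
Step 2: x=[7.5126] v=[-3.8587]
Step 3: x=[6.4954] v=[-5.0861]
Step 4: x=[5.3785] v=[-5.5845]
Step 5: x=[4.3220] v=[-5.2824]
Step 6: x=[3.4774] v=[-4.2232]
Step 7: x=[2.9657] v=[-2.5587]
Step 8: x=[2.8602] v=[-0.5275]
Step 9: x=[3.1761] v=[1.5794]
First v>=0 after going negative at step 9, time=1.8000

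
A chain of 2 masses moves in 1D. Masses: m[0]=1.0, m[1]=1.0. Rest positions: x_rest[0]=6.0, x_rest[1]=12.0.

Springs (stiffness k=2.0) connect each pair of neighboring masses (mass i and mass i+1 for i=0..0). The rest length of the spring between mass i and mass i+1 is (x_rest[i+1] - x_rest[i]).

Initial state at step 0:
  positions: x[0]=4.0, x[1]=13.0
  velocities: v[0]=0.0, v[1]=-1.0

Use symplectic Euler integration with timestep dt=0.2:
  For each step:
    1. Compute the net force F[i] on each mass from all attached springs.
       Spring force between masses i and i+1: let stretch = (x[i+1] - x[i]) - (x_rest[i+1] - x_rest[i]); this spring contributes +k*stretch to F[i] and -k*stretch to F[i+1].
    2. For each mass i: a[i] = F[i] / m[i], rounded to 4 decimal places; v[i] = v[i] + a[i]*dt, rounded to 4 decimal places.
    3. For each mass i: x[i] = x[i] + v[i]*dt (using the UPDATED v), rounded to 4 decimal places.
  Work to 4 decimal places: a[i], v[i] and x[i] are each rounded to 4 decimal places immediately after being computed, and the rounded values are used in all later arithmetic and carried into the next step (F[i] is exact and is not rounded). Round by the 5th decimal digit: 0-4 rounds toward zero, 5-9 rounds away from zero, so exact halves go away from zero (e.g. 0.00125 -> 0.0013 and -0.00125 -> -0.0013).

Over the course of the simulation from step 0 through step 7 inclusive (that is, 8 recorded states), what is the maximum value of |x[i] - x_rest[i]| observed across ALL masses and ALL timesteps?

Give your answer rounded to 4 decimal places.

Answer: 2.8006

Derivation:
Step 0: x=[4.0000 13.0000] v=[0.0000 -1.0000]
Step 1: x=[4.2400 12.5600] v=[1.2000 -2.2000]
Step 2: x=[4.6656 11.9344] v=[2.1280 -3.1280]
Step 3: x=[5.1927 11.2073] v=[2.6355 -3.6355]
Step 4: x=[5.7210 10.4790] v=[2.6413 -3.6413]
Step 5: x=[6.1499 9.8501] v=[2.1445 -3.1445]
Step 6: x=[6.3948 9.4052] v=[1.2246 -2.2246]
Step 7: x=[6.4006 9.1994] v=[0.0288 -1.0288]
Max displacement = 2.8006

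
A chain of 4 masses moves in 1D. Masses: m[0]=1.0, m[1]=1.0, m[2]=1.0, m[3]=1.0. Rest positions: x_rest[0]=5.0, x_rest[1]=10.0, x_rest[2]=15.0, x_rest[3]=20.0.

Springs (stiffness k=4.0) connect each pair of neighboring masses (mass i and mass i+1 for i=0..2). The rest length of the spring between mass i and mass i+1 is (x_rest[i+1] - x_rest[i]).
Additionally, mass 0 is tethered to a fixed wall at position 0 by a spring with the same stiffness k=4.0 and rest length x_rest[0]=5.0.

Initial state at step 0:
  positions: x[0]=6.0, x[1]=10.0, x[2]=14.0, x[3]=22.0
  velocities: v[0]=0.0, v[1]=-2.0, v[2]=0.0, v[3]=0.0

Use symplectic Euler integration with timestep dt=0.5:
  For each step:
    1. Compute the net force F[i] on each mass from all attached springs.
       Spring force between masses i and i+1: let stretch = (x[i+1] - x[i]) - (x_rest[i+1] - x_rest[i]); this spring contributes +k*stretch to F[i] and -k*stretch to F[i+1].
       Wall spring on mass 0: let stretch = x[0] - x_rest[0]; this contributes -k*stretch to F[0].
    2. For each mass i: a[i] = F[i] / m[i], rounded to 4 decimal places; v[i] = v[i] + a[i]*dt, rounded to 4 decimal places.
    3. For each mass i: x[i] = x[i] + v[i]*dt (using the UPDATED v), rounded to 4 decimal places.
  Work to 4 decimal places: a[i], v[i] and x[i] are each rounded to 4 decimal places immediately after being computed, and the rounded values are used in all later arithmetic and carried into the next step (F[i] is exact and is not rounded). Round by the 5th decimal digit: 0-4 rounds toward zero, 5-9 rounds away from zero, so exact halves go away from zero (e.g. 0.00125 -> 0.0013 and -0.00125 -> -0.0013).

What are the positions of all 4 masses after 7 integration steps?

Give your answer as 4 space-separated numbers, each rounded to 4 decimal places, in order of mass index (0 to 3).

Answer: 5.0000 10.0000 11.0000 21.0000

Derivation:
Step 0: x=[6.0000 10.0000 14.0000 22.0000] v=[0.0000 -2.0000 0.0000 0.0000]
Step 1: x=[4.0000 9.0000 18.0000 19.0000] v=[-4.0000 -2.0000 8.0000 -6.0000]
Step 2: x=[3.0000 12.0000 14.0000 20.0000] v=[-2.0000 6.0000 -8.0000 2.0000]
Step 3: x=[8.0000 8.0000 14.0000 20.0000] v=[10.0000 -8.0000 0.0000 0.0000]
Step 4: x=[5.0000 10.0000 14.0000 19.0000] v=[-6.0000 4.0000 0.0000 -2.0000]
Step 5: x=[2.0000 11.0000 15.0000 18.0000] v=[-6.0000 2.0000 2.0000 -2.0000]
Step 6: x=[6.0000 7.0000 15.0000 19.0000] v=[8.0000 -8.0000 0.0000 2.0000]
Step 7: x=[5.0000 10.0000 11.0000 21.0000] v=[-2.0000 6.0000 -8.0000 4.0000]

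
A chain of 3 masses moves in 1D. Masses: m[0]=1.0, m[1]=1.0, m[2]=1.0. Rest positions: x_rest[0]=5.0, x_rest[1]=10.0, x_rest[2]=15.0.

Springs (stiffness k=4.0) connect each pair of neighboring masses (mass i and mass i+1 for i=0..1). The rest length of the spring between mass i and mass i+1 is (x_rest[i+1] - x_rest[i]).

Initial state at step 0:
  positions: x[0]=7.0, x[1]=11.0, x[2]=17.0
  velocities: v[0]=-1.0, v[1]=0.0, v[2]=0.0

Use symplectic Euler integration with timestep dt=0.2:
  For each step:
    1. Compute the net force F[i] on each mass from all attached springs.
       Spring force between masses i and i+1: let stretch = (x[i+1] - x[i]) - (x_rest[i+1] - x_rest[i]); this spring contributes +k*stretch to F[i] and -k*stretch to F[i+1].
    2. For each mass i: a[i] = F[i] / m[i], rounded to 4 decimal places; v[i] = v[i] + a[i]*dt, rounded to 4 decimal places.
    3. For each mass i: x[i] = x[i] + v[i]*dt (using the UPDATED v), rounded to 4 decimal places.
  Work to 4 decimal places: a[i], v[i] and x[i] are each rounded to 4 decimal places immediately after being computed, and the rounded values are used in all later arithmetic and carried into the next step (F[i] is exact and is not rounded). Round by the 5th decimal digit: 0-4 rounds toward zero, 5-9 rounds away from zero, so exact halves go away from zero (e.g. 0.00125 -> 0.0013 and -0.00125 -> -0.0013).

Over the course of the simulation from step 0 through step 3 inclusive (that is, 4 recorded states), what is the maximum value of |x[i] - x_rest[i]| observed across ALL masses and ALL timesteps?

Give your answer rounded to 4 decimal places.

Step 0: x=[7.0000 11.0000 17.0000] v=[-1.0000 0.0000 0.0000]
Step 1: x=[6.6400 11.3200 16.8400] v=[-1.8000 1.6000 -0.8000]
Step 2: x=[6.2288 11.7744 16.5968] v=[-2.0560 2.2720 -1.2160]
Step 3: x=[5.9049 12.1131 16.3820] v=[-1.6195 1.6934 -1.0739]
Max displacement = 2.1131

Answer: 2.1131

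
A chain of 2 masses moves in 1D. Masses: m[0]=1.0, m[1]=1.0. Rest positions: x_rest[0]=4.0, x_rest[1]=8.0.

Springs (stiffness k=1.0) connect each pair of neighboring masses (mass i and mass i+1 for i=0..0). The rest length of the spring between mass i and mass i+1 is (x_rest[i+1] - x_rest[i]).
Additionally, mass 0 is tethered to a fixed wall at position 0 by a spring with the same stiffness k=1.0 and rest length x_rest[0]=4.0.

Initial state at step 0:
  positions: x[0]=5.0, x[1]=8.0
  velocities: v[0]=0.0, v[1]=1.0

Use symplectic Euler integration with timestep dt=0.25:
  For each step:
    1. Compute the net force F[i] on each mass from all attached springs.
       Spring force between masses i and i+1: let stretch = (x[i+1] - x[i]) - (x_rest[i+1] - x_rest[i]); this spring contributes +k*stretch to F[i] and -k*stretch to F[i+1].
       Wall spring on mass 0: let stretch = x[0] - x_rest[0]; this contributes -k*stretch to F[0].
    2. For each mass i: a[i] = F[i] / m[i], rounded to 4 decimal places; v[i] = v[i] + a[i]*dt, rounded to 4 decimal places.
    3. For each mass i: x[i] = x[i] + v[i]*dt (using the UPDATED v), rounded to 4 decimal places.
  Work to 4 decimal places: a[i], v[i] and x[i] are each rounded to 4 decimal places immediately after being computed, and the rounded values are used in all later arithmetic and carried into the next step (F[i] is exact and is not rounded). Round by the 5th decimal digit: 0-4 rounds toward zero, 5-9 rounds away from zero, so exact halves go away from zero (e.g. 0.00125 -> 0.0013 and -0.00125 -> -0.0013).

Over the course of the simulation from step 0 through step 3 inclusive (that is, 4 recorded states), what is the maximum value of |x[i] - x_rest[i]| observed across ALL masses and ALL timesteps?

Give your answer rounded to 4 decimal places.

Answer: 1.0079

Derivation:
Step 0: x=[5.0000 8.0000] v=[0.0000 1.0000]
Step 1: x=[4.8750 8.3125] v=[-0.5000 1.2500]
Step 2: x=[4.6602 8.6602] v=[-0.8594 1.3906]
Step 3: x=[4.4041 9.0079] v=[-1.0245 1.3906]
Max displacement = 1.0079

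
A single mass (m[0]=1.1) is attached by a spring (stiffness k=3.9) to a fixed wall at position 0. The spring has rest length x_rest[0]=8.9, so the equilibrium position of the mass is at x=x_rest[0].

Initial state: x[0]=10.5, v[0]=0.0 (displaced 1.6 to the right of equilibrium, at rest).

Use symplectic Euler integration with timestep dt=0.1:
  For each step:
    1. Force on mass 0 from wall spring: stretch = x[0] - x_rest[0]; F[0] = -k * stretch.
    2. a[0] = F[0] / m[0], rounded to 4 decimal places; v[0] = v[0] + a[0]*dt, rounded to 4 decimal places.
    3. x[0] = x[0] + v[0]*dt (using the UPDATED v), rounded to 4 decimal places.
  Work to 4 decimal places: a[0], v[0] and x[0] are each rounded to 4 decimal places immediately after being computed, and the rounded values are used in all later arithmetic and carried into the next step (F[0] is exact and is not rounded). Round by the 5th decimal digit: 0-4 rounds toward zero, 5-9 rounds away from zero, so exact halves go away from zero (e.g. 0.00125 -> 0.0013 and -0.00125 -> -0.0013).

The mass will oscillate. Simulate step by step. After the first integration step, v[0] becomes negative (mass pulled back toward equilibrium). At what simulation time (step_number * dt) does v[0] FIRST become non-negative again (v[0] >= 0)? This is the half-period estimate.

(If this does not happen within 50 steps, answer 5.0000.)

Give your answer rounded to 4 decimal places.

Answer: 1.7000

Derivation:
Step 0: x=[10.5000] v=[0.0000]
Step 1: x=[10.4433] v=[-0.5673]
Step 2: x=[10.3319] v=[-1.1145]
Step 3: x=[10.1697] v=[-1.6222]
Step 4: x=[9.9625] v=[-2.0724]
Step 5: x=[9.7176] v=[-2.4491]
Step 6: x=[9.4437] v=[-2.7390]
Step 7: x=[9.1505] v=[-2.9318]
Step 8: x=[8.8484] v=[-3.0206]
Step 9: x=[8.5482] v=[-3.0023]
Step 10: x=[8.2604] v=[-2.8776]
Step 11: x=[7.9953] v=[-2.6508]
Step 12: x=[7.7623] v=[-2.3300]
Step 13: x=[7.5696] v=[-1.9266]
Step 14: x=[7.4241] v=[-1.4549]
Step 15: x=[7.3309] v=[-0.9316]
Step 16: x=[7.2934] v=[-0.3753]
Step 17: x=[7.3128] v=[0.1943]
First v>=0 after going negative at step 17, time=1.7000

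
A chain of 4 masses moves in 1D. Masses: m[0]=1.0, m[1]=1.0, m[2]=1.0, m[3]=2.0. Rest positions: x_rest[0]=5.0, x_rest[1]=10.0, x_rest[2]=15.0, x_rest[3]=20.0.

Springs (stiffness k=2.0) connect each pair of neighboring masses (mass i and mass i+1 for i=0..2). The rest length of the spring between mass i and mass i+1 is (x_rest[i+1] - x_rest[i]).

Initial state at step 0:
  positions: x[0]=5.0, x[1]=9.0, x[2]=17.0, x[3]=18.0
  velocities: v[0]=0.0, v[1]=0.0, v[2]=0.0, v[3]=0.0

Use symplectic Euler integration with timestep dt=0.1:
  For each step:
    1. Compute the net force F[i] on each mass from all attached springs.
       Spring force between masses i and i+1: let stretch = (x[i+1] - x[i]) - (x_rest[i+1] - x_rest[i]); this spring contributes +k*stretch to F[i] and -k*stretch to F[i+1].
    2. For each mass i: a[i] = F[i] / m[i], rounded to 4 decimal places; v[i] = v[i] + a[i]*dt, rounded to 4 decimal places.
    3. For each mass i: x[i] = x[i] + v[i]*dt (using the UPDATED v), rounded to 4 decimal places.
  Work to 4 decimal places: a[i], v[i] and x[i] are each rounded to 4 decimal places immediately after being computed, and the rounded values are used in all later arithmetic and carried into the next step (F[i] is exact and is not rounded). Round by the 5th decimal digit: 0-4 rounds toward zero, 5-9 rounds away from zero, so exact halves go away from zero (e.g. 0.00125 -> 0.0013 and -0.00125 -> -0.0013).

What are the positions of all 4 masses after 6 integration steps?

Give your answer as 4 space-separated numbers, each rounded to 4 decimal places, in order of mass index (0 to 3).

Step 0: x=[5.0000 9.0000 17.0000 18.0000] v=[0.0000 0.0000 0.0000 0.0000]
Step 1: x=[4.9800 9.0800 16.8600 18.0400] v=[-0.2000 0.8000 -1.4000 0.4000]
Step 2: x=[4.9420 9.2336 16.5880 18.1182] v=[-0.3800 1.5360 -2.7200 0.7820]
Step 3: x=[4.8898 9.4485 16.1995 18.2311] v=[-0.5217 2.1486 -3.8848 1.1290]
Step 4: x=[4.8288 9.7072 15.7166 18.3737] v=[-0.6100 2.5871 -4.8287 1.4258]
Step 5: x=[4.7654 9.9885 15.1667 18.5397] v=[-0.6343 2.8133 -5.4992 1.6601]
Step 6: x=[4.7064 10.2689 14.5807 18.7220] v=[-0.5897 2.8043 -5.8602 1.8228]

Answer: 4.7064 10.2689 14.5807 18.7220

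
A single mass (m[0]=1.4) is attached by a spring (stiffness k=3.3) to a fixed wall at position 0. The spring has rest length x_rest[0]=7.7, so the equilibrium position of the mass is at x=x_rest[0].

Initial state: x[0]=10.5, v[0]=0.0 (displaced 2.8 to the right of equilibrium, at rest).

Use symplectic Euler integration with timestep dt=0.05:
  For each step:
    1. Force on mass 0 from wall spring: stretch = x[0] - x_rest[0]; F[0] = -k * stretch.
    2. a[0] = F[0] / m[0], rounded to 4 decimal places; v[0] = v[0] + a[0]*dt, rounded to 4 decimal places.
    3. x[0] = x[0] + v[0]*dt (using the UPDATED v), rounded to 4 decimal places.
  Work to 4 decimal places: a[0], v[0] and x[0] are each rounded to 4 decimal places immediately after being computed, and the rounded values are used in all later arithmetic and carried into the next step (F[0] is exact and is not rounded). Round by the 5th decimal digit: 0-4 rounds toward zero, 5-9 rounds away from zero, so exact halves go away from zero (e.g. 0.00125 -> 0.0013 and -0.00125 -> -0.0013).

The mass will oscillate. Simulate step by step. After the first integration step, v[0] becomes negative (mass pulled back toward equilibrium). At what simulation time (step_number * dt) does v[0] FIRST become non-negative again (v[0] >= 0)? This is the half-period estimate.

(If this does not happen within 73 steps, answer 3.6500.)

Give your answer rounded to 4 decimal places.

Answer: 2.0500

Derivation:
Step 0: x=[10.5000] v=[0.0000]
Step 1: x=[10.4835] v=[-0.3300]
Step 2: x=[10.4506] v=[-0.6581]
Step 3: x=[10.4015] v=[-0.9823]
Step 4: x=[10.3365] v=[-1.3007]
Step 5: x=[10.2559] v=[-1.6114]
Step 6: x=[10.1603] v=[-1.9126]
Step 7: x=[10.0502] v=[-2.2026]
Step 8: x=[9.9262] v=[-2.4796]
Step 9: x=[9.7891] v=[-2.7420]
Step 10: x=[9.6397] v=[-2.9882]
Step 11: x=[9.4789] v=[-3.2168]
Step 12: x=[9.3076] v=[-3.4265]
Step 13: x=[9.1268] v=[-3.6160]
Step 14: x=[8.9376] v=[-3.7842]
Step 15: x=[8.7411] v=[-3.9301]
Step 16: x=[8.5385] v=[-4.0528]
Step 17: x=[8.3309] v=[-4.1516]
Step 18: x=[8.1196] v=[-4.2260]
Step 19: x=[7.9058] v=[-4.2755]
Step 20: x=[7.6908] v=[-4.2998]
Step 21: x=[7.4759] v=[-4.2987]
Step 22: x=[7.2623] v=[-4.2723]
Step 23: x=[7.0513] v=[-4.2207]
Step 24: x=[6.8441] v=[-4.1442]
Step 25: x=[6.6419] v=[-4.0433]
Step 26: x=[6.4460] v=[-3.9186]
Step 27: x=[6.2575] v=[-3.7708]
Step 28: x=[6.0775] v=[-3.6008]
Step 29: x=[5.9070] v=[-3.4096]
Step 30: x=[5.7471] v=[-3.1983]
Step 31: x=[5.5987] v=[-2.9681]
Step 32: x=[5.4627] v=[-2.7204]
Step 33: x=[5.3399] v=[-2.4567]
Step 34: x=[5.2310] v=[-2.1785]
Step 35: x=[5.1366] v=[-1.8875]
Step 36: x=[5.0573] v=[-1.5854]
Step 37: x=[4.9936] v=[-1.2739]
Step 38: x=[4.9459] v=[-0.9549]
Step 39: x=[4.9144] v=[-0.6303]
Step 40: x=[4.8993] v=[-0.3020]
Step 41: x=[4.9007] v=[0.0281]
First v>=0 after going negative at step 41, time=2.0500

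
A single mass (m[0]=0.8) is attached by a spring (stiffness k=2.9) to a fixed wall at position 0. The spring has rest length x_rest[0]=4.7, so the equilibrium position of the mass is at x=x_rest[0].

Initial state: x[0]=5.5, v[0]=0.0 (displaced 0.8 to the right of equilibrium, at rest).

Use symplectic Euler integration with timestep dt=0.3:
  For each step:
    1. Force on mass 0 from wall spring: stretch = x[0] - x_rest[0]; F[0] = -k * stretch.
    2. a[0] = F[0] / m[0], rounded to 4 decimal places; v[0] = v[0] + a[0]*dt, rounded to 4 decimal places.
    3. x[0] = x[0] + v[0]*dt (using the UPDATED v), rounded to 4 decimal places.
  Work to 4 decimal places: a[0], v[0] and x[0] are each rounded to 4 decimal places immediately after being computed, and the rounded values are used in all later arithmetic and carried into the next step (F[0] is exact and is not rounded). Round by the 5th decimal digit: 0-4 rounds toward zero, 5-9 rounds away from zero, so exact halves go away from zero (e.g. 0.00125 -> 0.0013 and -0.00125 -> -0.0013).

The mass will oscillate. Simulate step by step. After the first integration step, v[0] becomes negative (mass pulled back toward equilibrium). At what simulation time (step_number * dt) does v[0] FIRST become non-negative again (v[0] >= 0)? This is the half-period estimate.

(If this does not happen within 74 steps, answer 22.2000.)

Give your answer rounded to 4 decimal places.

Step 0: x=[5.5000] v=[0.0000]
Step 1: x=[5.2390] v=[-0.8700]
Step 2: x=[4.8021] v=[-1.4562]
Step 3: x=[4.3319] v=[-1.5672]
Step 4: x=[3.9818] v=[-1.1669]
Step 5: x=[3.8660] v=[-0.3859]
Step 6: x=[4.0223] v=[0.5211]
First v>=0 after going negative at step 6, time=1.8000

Answer: 1.8000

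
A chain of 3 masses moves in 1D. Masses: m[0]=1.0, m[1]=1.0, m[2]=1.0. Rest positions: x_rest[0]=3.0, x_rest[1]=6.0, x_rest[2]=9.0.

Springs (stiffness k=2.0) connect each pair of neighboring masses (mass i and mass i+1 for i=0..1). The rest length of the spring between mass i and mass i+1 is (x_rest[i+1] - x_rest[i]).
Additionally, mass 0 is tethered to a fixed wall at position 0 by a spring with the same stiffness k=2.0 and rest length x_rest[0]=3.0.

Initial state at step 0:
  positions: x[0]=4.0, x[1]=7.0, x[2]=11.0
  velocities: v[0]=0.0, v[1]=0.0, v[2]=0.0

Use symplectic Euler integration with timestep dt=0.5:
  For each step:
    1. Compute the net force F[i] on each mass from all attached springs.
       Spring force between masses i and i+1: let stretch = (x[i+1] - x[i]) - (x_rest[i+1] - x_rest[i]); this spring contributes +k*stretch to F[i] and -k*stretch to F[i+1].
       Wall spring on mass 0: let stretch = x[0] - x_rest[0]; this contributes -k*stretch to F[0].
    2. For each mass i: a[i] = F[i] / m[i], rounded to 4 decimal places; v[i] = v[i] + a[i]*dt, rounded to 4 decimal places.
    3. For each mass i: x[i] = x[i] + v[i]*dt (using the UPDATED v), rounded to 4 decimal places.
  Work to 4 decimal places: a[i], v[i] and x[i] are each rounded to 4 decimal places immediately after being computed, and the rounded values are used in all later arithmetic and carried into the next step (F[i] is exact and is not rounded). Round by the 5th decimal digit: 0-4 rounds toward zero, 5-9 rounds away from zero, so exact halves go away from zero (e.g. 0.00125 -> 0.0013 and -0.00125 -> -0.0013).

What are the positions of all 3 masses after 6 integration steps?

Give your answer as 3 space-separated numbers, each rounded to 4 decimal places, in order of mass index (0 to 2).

Answer: 2.1875 5.7344 8.0469

Derivation:
Step 0: x=[4.0000 7.0000 11.0000] v=[0.0000 0.0000 0.0000]
Step 1: x=[3.5000 7.5000 10.5000] v=[-1.0000 1.0000 -1.0000]
Step 2: x=[3.2500 7.5000 10.0000] v=[-0.5000 0.0000 -1.0000]
Step 3: x=[3.5000 6.6250 9.7500] v=[0.5000 -1.7500 -0.5000]
Step 4: x=[3.5625 5.7500 9.4375] v=[0.1250 -1.7500 -0.6250]
Step 5: x=[2.9375 5.6250 8.7813] v=[-1.2500 -0.2500 -1.3125]
Step 6: x=[2.1875 5.7344 8.0469] v=[-1.5000 0.2188 -1.4688]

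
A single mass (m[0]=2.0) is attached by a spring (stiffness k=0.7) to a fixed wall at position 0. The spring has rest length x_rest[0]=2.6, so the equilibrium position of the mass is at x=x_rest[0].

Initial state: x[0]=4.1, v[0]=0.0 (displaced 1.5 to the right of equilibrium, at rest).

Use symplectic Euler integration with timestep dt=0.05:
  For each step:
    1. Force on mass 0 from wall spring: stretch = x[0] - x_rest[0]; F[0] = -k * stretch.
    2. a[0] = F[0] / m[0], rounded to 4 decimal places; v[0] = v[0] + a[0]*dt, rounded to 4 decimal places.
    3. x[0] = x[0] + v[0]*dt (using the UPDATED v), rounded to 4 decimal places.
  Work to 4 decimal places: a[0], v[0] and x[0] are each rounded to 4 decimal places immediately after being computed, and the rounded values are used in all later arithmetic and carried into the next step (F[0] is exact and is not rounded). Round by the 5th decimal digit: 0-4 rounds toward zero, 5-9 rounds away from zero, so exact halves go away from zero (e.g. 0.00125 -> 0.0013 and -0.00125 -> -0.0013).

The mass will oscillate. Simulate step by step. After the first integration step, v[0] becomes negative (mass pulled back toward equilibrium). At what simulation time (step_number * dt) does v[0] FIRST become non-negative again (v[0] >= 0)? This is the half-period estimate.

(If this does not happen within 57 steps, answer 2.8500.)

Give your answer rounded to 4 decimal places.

Answer: 2.8500

Derivation:
Step 0: x=[4.1000] v=[0.0000]
Step 1: x=[4.0987] v=[-0.0263]
Step 2: x=[4.0961] v=[-0.0525]
Step 3: x=[4.0922] v=[-0.0787]
Step 4: x=[4.0870] v=[-0.1048]
Step 5: x=[4.0805] v=[-0.1308]
Step 6: x=[4.0727] v=[-0.1567]
Step 7: x=[4.0636] v=[-0.1825]
Step 8: x=[4.0532] v=[-0.2081]
Step 9: x=[4.0415] v=[-0.2335]
Step 10: x=[4.0286] v=[-0.2587]
Step 11: x=[4.0144] v=[-0.2837]
Step 12: x=[3.9990] v=[-0.3085]
Step 13: x=[3.9824] v=[-0.3330]
Step 14: x=[3.9645] v=[-0.3572]
Step 15: x=[3.9454] v=[-0.3811]
Step 16: x=[3.9252] v=[-0.4046]
Step 17: x=[3.9038] v=[-0.4278]
Step 18: x=[3.8813] v=[-0.4506]
Step 19: x=[3.8577] v=[-0.4730]
Step 20: x=[3.8330] v=[-0.4950]
Step 21: x=[3.8072] v=[-0.5166]
Step 22: x=[3.7803] v=[-0.5377]
Step 23: x=[3.7524] v=[-0.5584]
Step 24: x=[3.7235] v=[-0.5786]
Step 25: x=[3.6936] v=[-0.5983]
Step 26: x=[3.6627] v=[-0.6174]
Step 27: x=[3.6309] v=[-0.6360]
Step 28: x=[3.5982] v=[-0.6540]
Step 29: x=[3.5646] v=[-0.6715]
Step 30: x=[3.5302] v=[-0.6884]
Step 31: x=[3.4950] v=[-0.7047]
Step 32: x=[3.4590] v=[-0.7204]
Step 33: x=[3.4222] v=[-0.7354]
Step 34: x=[3.3847] v=[-0.7498]
Step 35: x=[3.3465] v=[-0.7635]
Step 36: x=[3.3077] v=[-0.7766]
Step 37: x=[3.2683] v=[-0.7890]
Step 38: x=[3.2283] v=[-0.8007]
Step 39: x=[3.1877] v=[-0.8117]
Step 40: x=[3.1466] v=[-0.8220]
Step 41: x=[3.1050] v=[-0.8316]
Step 42: x=[3.0630] v=[-0.8404]
Step 43: x=[3.0206] v=[-0.8485]
Step 44: x=[2.9778] v=[-0.8559]
Step 45: x=[2.9347] v=[-0.8625]
Step 46: x=[2.8913] v=[-0.8684]
Step 47: x=[2.8476] v=[-0.8735]
Step 48: x=[2.8037] v=[-0.8778]
Step 49: x=[2.7596] v=[-0.8814]
Step 50: x=[2.7154] v=[-0.8842]
Step 51: x=[2.6711] v=[-0.8862]
Step 52: x=[2.6267] v=[-0.8874]
Step 53: x=[2.5823] v=[-0.8879]
Step 54: x=[2.5379] v=[-0.8876]
Step 55: x=[2.4936] v=[-0.8865]
Step 56: x=[2.4494] v=[-0.8846]
Step 57: x=[2.4053] v=[-0.8820]
v[0] did not become non-negative within 57 steps; using fallback time=2.8500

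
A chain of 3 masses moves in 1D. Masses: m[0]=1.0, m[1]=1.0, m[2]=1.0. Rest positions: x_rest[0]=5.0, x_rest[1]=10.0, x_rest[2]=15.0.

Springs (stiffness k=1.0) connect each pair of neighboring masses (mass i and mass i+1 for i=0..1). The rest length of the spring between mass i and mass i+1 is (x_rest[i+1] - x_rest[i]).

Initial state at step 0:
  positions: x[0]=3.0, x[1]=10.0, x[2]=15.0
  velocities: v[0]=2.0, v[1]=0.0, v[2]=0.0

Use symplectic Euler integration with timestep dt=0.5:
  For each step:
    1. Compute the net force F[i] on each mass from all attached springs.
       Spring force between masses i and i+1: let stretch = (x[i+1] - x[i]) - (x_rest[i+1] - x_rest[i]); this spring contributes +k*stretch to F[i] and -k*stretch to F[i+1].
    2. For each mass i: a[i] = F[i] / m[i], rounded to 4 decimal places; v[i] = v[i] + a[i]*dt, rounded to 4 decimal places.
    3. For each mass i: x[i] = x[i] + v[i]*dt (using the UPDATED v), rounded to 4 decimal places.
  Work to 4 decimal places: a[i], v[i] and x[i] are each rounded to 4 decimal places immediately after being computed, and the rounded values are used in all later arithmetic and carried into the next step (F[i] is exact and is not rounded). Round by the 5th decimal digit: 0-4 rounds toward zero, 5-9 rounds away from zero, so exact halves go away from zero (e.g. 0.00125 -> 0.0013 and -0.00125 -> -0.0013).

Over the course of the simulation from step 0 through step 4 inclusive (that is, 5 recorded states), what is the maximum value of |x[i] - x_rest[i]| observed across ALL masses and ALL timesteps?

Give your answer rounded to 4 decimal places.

Answer: 2.4063

Derivation:
Step 0: x=[3.0000 10.0000 15.0000] v=[2.0000 0.0000 0.0000]
Step 1: x=[4.5000 9.5000 15.0000] v=[3.0000 -1.0000 0.0000]
Step 2: x=[6.0000 9.1250 14.8750] v=[3.0000 -0.7500 -0.2500]
Step 3: x=[7.0313 9.4063 14.5625] v=[2.0625 0.5625 -0.6250]
Step 4: x=[7.4063 10.3829 14.2110] v=[0.7500 1.9531 -0.7031]
Max displacement = 2.4063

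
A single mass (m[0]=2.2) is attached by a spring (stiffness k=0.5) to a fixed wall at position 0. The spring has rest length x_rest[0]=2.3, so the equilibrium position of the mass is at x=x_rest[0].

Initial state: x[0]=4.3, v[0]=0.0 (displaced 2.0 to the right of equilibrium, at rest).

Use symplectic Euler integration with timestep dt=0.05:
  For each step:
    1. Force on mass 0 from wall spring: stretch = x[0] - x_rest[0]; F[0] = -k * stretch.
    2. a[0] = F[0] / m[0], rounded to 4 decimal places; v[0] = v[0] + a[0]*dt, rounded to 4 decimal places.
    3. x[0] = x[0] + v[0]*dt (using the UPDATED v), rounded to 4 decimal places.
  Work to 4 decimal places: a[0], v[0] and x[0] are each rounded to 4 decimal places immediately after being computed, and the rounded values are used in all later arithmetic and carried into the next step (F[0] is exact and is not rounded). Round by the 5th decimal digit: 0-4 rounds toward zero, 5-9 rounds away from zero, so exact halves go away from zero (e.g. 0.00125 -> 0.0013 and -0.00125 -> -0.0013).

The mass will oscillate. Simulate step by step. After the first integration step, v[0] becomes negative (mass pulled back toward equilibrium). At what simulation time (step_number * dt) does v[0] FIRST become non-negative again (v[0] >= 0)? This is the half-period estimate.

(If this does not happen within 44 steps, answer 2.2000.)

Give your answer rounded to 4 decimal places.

Step 0: x=[4.3000] v=[0.0000]
Step 1: x=[4.2989] v=[-0.0227]
Step 2: x=[4.2966] v=[-0.0454]
Step 3: x=[4.2932] v=[-0.0681]
Step 4: x=[4.2887] v=[-0.0908]
Step 5: x=[4.2830] v=[-0.1134]
Step 6: x=[4.2762] v=[-0.1359]
Step 7: x=[4.2683] v=[-0.1584]
Step 8: x=[4.2593] v=[-0.1808]
Step 9: x=[4.2491] v=[-0.2031]
Step 10: x=[4.2378] v=[-0.2253]
Step 11: x=[4.2254] v=[-0.2473]
Step 12: x=[4.2119] v=[-0.2692]
Step 13: x=[4.1974] v=[-0.2909]
Step 14: x=[4.1818] v=[-0.3125]
Step 15: x=[4.1651] v=[-0.3339]
Step 16: x=[4.1473] v=[-0.3551]
Step 17: x=[4.1285] v=[-0.3761]
Step 18: x=[4.1087] v=[-0.3969]
Step 19: x=[4.0878] v=[-0.4175]
Step 20: x=[4.0659] v=[-0.4378]
Step 21: x=[4.0430] v=[-0.4579]
Step 22: x=[4.0191] v=[-0.4777]
Step 23: x=[3.9942] v=[-0.4972]
Step 24: x=[3.9684] v=[-0.5165]
Step 25: x=[3.9416] v=[-0.5355]
Step 26: x=[3.9139] v=[-0.5542]
Step 27: x=[3.8853] v=[-0.5725]
Step 28: x=[3.8558] v=[-0.5905]
Step 29: x=[3.8254] v=[-0.6082]
Step 30: x=[3.7941] v=[-0.6255]
Step 31: x=[3.7620] v=[-0.6425]
Step 32: x=[3.7290] v=[-0.6591]
Step 33: x=[3.6952] v=[-0.6753]
Step 34: x=[3.6606] v=[-0.6912]
Step 35: x=[3.6253] v=[-0.7067]
Step 36: x=[3.5892] v=[-0.7218]
Step 37: x=[3.5524] v=[-0.7365]
Step 38: x=[3.5149] v=[-0.7507]
Step 39: x=[3.4767] v=[-0.7645]
Step 40: x=[3.4378] v=[-0.7779]
Step 41: x=[3.3983] v=[-0.7908]
Step 42: x=[3.3581] v=[-0.8033]
Step 43: x=[3.3173] v=[-0.8153]
Step 44: x=[3.2760] v=[-0.8269]
v[0] did not become non-negative within 44 steps; using fallback time=2.2000

Answer: 2.2000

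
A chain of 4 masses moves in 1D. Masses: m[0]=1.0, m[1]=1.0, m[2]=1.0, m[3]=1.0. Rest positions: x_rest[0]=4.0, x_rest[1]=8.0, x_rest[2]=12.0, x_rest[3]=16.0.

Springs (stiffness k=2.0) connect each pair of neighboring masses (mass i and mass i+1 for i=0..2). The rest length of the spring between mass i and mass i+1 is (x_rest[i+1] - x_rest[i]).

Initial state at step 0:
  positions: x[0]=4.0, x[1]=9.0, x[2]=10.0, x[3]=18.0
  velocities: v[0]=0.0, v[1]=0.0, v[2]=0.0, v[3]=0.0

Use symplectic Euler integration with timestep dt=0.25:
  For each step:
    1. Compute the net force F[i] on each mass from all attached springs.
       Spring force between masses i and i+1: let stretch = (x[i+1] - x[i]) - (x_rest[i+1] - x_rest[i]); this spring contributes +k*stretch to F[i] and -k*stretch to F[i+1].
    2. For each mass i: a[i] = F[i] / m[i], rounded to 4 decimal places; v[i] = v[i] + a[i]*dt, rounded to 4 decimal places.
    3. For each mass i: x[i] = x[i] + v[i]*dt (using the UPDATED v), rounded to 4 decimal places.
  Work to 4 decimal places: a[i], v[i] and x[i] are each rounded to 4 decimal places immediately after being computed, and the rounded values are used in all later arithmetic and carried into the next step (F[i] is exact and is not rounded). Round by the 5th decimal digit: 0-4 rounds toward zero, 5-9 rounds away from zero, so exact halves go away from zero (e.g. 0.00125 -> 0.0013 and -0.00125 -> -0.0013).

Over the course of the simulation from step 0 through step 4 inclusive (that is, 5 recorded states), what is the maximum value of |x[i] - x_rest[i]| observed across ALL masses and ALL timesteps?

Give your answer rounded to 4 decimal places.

Step 0: x=[4.0000 9.0000 10.0000 18.0000] v=[0.0000 0.0000 0.0000 0.0000]
Step 1: x=[4.1250 8.5000 10.8750 17.5000] v=[0.5000 -2.0000 3.5000 -2.0000]
Step 2: x=[4.2969 7.7500 12.2813 16.6719] v=[0.6875 -3.0000 5.6250 -3.3125]
Step 3: x=[4.4004 7.1348 13.6700 15.7950] v=[0.4141 -2.4609 5.5547 -3.5078]
Step 4: x=[4.3457 6.9947 14.5074 15.1524] v=[-0.2187 -0.5605 3.3496 -2.5703]
Max displacement = 2.5074

Answer: 2.5074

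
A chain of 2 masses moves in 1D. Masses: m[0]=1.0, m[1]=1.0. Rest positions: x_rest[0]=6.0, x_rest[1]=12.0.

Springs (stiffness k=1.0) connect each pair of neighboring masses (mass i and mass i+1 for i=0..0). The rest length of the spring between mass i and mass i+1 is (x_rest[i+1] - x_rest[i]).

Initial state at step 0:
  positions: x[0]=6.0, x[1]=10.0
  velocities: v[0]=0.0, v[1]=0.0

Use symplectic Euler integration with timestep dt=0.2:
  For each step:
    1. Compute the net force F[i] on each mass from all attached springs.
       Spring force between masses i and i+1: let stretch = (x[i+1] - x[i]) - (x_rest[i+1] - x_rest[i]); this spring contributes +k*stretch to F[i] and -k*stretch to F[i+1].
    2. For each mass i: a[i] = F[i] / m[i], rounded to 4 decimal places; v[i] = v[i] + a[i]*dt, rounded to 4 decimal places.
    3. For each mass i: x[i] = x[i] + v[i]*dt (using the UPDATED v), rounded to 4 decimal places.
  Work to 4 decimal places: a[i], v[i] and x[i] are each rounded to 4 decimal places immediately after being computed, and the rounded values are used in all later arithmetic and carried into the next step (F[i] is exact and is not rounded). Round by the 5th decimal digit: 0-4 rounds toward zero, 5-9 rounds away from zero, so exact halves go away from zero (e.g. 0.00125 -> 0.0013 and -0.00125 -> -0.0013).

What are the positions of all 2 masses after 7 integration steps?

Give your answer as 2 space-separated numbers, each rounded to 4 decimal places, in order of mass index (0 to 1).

Answer: 4.4655 11.5345

Derivation:
Step 0: x=[6.0000 10.0000] v=[0.0000 0.0000]
Step 1: x=[5.9200 10.0800] v=[-0.4000 0.4000]
Step 2: x=[5.7664 10.2336] v=[-0.7680 0.7680]
Step 3: x=[5.5515 10.4485] v=[-1.0746 1.0746]
Step 4: x=[5.2925 10.7075] v=[-1.2952 1.2952]
Step 5: x=[5.0101 10.9899] v=[-1.4122 1.4122]
Step 6: x=[4.7269 11.2731] v=[-1.4162 1.4162]
Step 7: x=[4.4655 11.5345] v=[-1.3070 1.3070]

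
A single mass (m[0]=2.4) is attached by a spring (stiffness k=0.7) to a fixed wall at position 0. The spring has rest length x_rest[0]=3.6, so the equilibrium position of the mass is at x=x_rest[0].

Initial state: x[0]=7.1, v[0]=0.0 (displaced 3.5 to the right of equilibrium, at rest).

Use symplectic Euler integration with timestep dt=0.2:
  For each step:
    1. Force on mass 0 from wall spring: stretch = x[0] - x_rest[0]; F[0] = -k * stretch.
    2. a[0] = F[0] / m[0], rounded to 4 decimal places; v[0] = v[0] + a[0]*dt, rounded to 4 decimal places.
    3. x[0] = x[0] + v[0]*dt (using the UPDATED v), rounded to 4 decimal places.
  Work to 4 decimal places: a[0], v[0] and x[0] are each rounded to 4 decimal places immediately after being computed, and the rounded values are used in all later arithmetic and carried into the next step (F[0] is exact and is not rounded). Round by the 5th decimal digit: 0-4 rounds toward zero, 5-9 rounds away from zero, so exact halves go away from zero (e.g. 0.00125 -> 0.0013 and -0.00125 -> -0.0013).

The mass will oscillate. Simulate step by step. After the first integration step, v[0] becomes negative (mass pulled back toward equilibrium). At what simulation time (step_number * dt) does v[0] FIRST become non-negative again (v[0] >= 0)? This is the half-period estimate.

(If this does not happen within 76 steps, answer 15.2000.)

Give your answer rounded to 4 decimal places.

Answer: 6.0000

Derivation:
Step 0: x=[7.1000] v=[0.0000]
Step 1: x=[7.0592] v=[-0.2042]
Step 2: x=[6.9780] v=[-0.4060]
Step 3: x=[6.8574] v=[-0.6031]
Step 4: x=[6.6988] v=[-0.7931]
Step 5: x=[6.5040] v=[-0.9739]
Step 6: x=[6.2753] v=[-1.1433]
Step 7: x=[6.0154] v=[-1.2994]
Step 8: x=[5.7273] v=[-1.4403]
Step 9: x=[5.4144] v=[-1.5644]
Step 10: x=[5.0804] v=[-1.6702]
Step 11: x=[4.7291] v=[-1.7566]
Step 12: x=[4.3646] v=[-1.8225]
Step 13: x=[3.9912] v=[-1.8671]
Step 14: x=[3.6132] v=[-1.8899]
Step 15: x=[3.2351] v=[-1.8907]
Step 16: x=[2.8612] v=[-1.8694]
Step 17: x=[2.4959] v=[-1.8263]
Step 18: x=[2.1435] v=[-1.7619]
Step 19: x=[1.8081] v=[-1.6769]
Step 20: x=[1.4936] v=[-1.5724]
Step 21: x=[1.2037] v=[-1.4495]
Step 22: x=[0.9418] v=[-1.3097]
Step 23: x=[0.7109] v=[-1.1546]
Step 24: x=[0.5137] v=[-0.9861]
Step 25: x=[0.3525] v=[-0.8061]
Step 26: x=[0.2292] v=[-0.6167]
Step 27: x=[0.1452] v=[-0.4201]
Step 28: x=[0.1015] v=[-0.2186]
Step 29: x=[0.0986] v=[-0.0145]
Step 30: x=[0.1365] v=[0.1897]
First v>=0 after going negative at step 30, time=6.0000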